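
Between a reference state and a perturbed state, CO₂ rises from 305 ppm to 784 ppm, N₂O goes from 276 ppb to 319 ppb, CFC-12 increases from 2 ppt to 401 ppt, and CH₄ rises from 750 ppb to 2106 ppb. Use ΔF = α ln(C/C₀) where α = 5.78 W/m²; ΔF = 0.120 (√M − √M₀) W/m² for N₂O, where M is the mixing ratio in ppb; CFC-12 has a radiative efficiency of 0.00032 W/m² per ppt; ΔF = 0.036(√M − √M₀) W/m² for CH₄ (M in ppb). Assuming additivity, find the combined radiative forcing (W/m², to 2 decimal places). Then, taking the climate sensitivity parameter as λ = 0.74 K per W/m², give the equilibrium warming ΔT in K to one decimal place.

ΔF = 6.40 W/m²; ΔT = 4.7 K

CO₂: 5.78 × ln(784/305) = 5.78 × ln(2.57049) = 5.78 × 0.94410 = 5.4569 W/m².
N₂O: 0.120 × (√319 − √276) = 0.120 × (17.8606 − 16.6132) = 0.120 × 1.2474 = 0.1497 W/m².
CFC-12: ΔF = 0.00032 × (401 − 2) = 0.00032 × 399 = 0.1277 W/m².
CH₄: 0.036 × (√2106 − √750) = 0.036 × (45.8912 − 27.3861) = 0.036 × 18.5051 = 0.6662 W/m².
Total ΔF = 5.4569 + 0.1497 + 0.1277 + 0.6662 = 6.4005 W/m².
ΔT = λ ΔF = 0.74 × 6.40 = 4.7360 K.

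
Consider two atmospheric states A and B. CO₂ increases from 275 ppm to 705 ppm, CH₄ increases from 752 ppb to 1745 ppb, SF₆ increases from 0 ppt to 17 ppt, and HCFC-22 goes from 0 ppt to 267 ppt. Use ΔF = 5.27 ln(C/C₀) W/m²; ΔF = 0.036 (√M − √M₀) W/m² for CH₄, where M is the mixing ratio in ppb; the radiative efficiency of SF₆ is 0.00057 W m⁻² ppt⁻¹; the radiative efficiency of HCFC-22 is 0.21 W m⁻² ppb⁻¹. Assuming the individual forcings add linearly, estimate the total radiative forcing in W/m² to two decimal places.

ΔF = 5.54 W/m²

CO₂: 5.27 × ln(705/275) = 5.27 × ln(2.56364) = 5.27 × 0.94143 = 4.9613 W/m².
CH₄: 0.036 × (√1745 − √752) = 0.036 × (41.7732 − 27.4226) = 0.036 × 14.3506 = 0.5166 W/m².
SF₆: ΔF = 0.00057 × (17 − 0) = 0.00057 × 17 = 0.0097 W/m².
HCFC-22: Δ = 267 − 0 = 267 ppt = 0.267 ppb; ΔF = 0.21 × 0.267 = 0.0561 W/m².
Total ΔF = 4.9613 + 0.5166 + 0.0097 + 0.0561 = 5.5437 W/m².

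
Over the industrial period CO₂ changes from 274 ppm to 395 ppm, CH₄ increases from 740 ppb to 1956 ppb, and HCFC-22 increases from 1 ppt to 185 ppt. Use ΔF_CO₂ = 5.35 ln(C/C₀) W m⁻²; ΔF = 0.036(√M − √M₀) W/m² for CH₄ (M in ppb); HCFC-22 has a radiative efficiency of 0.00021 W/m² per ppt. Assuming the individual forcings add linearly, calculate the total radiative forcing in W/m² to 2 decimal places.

CO₂: 5.35 × ln(395/274) = 5.35 × ln(1.44161) = 5.35 × 0.36576 = 1.9568 W/m².
CH₄: 0.036 × (√1956 − √740) = 0.036 × (44.2267 − 27.2029) = 0.036 × 17.0238 = 0.6129 W/m².
HCFC-22: ΔF = 0.00021 × (185 − 1) = 0.00021 × 184 = 0.0386 W/m².
Total ΔF = 1.9568 + 0.6129 + 0.0386 = 2.6083 W/m².

ΔF = 2.61 W/m²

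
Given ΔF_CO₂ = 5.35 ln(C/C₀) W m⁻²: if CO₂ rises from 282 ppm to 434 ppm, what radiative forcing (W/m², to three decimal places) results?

ΔF = 2.307 W/m²

CO₂: 5.35 × ln(434/282) = 5.35 × ln(1.53901) = 5.35 × 0.43114 = 2.3066 W/m².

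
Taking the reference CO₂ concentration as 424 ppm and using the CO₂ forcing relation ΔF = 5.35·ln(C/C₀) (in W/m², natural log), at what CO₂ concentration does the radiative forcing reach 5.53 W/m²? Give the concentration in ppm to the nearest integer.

Set 5.35 ln(C/424) = 5.53, so ln(C/424) = 5.53/5.35 = 1.03364.
Then C/424 = e^1.03364 = 2.81128, giving C = 424 × 2.81128 = 1191.98 ppm.

C ≈ 1192 ppm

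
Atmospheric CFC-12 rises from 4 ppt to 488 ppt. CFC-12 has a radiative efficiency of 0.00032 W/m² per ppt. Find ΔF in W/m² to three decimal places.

CFC-12: ΔF = 0.00032 × (488 − 4) = 0.00032 × 484 = 0.1549 W/m².

ΔF = 0.155 W/m²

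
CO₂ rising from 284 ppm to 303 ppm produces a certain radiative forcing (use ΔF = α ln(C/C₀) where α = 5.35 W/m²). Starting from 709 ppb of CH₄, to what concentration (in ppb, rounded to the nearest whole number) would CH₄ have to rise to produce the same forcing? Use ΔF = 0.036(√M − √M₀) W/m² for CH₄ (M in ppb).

CO₂ forcing: 5.35 × ln(303/284) = 5.35 × 0.064759 = 0.34646 W/m².
Set 0.036(√M − √709) = 0.34646: √M = 0.34646/0.036 + √709 = 9.6239 + 26.6271 = 36.2510.
M = (36.2510)² = 1314.14 ppb.

M ≈ 1314 ppb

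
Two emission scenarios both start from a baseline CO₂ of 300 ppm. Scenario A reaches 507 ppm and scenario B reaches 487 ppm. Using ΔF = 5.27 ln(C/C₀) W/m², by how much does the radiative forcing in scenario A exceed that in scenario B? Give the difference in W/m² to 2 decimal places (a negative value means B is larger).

ΔF_A − ΔF_B = 0.21 W/m²

ΔF_A = 5.27 ln(507/300) = 5.27 × 0.52473 = 2.7653 W/m².
ΔF_B = 5.27 ln(487/300) = 5.27 × 0.48448 = 2.5532 W/m².
Difference: 2.7653 − 2.5532 = 0.2121 W/m².
(Equivalently, ΔF_A − ΔF_B = 5.27 ln(507/487) = 5.27 × 0.04025 = 0.2121 W/m².)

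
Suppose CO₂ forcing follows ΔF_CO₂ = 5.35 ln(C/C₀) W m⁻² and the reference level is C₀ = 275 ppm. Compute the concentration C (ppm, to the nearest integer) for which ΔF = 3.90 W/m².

C ≈ 570 ppm

Set 5.35 ln(C/275) = 3.90, so ln(C/275) = 3.90/5.35 = 0.72897.
Then C/275 = e^0.72897 = 2.07294, giving C = 275 × 2.07294 = 570.06 ppm.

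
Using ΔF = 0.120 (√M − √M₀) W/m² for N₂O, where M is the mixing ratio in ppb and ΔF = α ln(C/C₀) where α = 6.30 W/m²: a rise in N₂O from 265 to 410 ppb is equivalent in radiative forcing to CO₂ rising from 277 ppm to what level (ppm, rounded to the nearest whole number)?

C ≈ 299 ppm

N₂O forcing: 0.120 × (√410 − √265) = 0.120 × (20.2485 − 16.2788) = 0.120 × 3.9697 = 0.47636 W/m².
Set 6.30 ln(C/277) = 0.47636: ln(C/277) = 0.47636/6.30 = 0.07561, so C = 277 × e^0.07561 = 277 × 1.07854 = 298.76 ppm.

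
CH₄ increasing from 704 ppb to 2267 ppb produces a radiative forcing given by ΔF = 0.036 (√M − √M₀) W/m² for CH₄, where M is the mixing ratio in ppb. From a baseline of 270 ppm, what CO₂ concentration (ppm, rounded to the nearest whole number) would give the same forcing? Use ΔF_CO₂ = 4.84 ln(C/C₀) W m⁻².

CH₄ forcing: 0.036 × (√2267 − √704) = 0.036 × (47.6130 − 26.5330) = 0.036 × 21.0800 = 0.75888 W/m².
Set 4.84 ln(C/270) = 0.75888: ln(C/270) = 0.75888/4.84 = 0.15679, so C = 270 × e^0.15679 = 270 × 1.16975 = 315.83 ppm.

C ≈ 316 ppm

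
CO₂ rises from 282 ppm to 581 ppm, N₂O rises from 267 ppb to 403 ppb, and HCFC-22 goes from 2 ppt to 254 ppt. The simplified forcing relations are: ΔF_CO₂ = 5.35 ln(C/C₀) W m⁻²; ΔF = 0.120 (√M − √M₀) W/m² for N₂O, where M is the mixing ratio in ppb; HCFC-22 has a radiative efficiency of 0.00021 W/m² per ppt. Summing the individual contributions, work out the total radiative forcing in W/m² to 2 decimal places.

CO₂: 5.35 × ln(581/282) = 5.35 × ln(2.06028) = 5.35 × 0.72284 = 3.8672 W/m².
N₂O: 0.120 × (√403 − √267) = 0.120 × (20.0749 − 16.3401) = 0.120 × 3.7348 = 0.4482 W/m².
HCFC-22: ΔF = 0.00021 × (254 − 2) = 0.00021 × 252 = 0.0529 W/m².
Total ΔF = 3.8672 + 0.4482 + 0.0529 = 4.3683 W/m².

ΔF = 4.37 W/m²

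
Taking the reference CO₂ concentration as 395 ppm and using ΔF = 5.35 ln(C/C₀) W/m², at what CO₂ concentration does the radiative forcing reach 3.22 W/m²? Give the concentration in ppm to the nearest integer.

Set 5.35 ln(C/395) = 3.22, so ln(C/395) = 3.22/5.35 = 0.60187.
Then C/395 = e^0.60187 = 1.82553, giving C = 395 × 1.82553 = 721.08 ppm.

C ≈ 721 ppm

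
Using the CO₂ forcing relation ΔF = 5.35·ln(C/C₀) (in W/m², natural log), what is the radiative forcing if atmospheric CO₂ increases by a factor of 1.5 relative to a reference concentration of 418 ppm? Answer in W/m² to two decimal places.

Because the forcing depends only on the ratio C/C₀, the initial concentration does not enter.
ΔF = 5.35 × ln(1.5) = 5.35 × 0.40547 = 2.1693 W/m².

ΔF = 2.17 W/m²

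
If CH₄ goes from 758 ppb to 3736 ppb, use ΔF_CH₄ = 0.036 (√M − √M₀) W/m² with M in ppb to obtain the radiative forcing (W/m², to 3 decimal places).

CH₄: 0.036 × (√3736 − √758) = 0.036 × (61.1228 − 27.5318) = 0.036 × 33.5910 = 1.2093 W/m².

ΔF = 1.209 W/m²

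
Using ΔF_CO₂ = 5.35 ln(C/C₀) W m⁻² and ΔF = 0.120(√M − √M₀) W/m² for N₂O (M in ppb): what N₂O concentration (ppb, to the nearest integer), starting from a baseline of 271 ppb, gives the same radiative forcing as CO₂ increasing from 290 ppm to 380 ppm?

M ≈ 813 ppb

CO₂ forcing: 5.35 × ln(380/290) = 5.35 × 0.270290 = 1.44605 W/m².
Set 0.120(√M − √271) = 1.44605: √M = 1.44605/0.120 + √271 = 12.0504 + 16.4621 = 28.5125.
M = (28.5125)² = 812.96 ppb.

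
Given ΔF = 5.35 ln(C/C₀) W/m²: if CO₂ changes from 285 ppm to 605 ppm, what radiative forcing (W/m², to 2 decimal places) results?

ΔF = 4.03 W/m²

CO₂ absorption bands are partially saturated, so forcing scales with the logarithm of the concentration ratio.
CO₂: 5.35 × ln(605/285) = 5.35 × ln(2.12281) = 5.35 × 0.75274 = 4.0272 W/m².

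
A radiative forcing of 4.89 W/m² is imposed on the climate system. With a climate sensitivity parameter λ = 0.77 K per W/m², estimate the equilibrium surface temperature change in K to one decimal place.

ΔT = 3.8 K

ΔT = λ ΔF = 0.77 × 4.89 = 3.7653 K.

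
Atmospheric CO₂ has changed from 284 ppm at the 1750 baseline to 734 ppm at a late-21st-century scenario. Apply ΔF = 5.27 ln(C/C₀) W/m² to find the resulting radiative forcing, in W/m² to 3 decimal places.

ΔF = 5.004 W/m²

CO₂ absorption bands are partially saturated, so forcing scales with the logarithm of the concentration ratio.
CO₂: 5.27 × ln(734/284) = 5.27 × ln(2.58451) = 5.27 × 0.94954 = 5.0041 W/m².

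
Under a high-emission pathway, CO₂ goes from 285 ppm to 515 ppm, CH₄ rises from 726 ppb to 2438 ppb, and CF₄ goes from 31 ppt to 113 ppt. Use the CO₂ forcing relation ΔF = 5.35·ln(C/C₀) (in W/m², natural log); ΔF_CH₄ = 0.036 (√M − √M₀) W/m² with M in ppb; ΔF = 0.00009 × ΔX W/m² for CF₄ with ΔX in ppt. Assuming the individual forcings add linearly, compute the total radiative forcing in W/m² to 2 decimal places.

CO₂: 5.35 × ln(515/285) = 5.35 × ln(1.80702) = 5.35 × 0.59168 = 3.1655 W/m².
CH₄: 0.036 × (√2438 − √726) = 0.036 × (49.3761 − 26.9444) = 0.036 × 22.4317 = 0.8075 W/m².
CF₄: ΔF = 0.00009 × (113 − 31) = 0.00009 × 82 = 0.0074 W/m².
Total ΔF = 3.1655 + 0.8075 + 0.0074 = 3.9804 W/m².

ΔF = 3.98 W/m²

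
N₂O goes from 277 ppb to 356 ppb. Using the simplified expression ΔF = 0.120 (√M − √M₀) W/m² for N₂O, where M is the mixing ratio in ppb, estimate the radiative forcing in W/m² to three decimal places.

N₂O: 0.120 × (√356 − √277) = 0.120 × (18.8680 − 16.6433) = 0.120 × 2.2247 = 0.2670 W/m².

ΔF = 0.267 W/m²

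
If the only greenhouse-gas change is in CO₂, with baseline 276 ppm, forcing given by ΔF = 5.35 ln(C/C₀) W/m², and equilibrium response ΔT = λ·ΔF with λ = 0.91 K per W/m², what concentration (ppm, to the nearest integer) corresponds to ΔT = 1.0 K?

C ≈ 339 ppm

Required forcing: ΔF = ΔT/λ = 1.0/0.91 = 1.0989 W/m².
Then ln(C/276) = ΔF/5.35 = 1.0989/5.35 = 0.20540.
So C = 276 × e^0.20540 = 276 × 1.22802 = 338.93 ppm.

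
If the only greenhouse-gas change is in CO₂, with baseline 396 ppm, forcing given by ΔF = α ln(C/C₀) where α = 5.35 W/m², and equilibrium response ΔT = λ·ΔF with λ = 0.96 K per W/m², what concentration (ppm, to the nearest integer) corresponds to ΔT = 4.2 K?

Required forcing: ΔF = ΔT/λ = 4.2/0.96 = 4.3750 W/m².
Then ln(C/396) = ΔF/5.35 = 4.3750/5.35 = 0.81776.
So C = 396 × e^0.81776 = 396 × 2.26542 = 897.11 ppm.

C ≈ 897 ppm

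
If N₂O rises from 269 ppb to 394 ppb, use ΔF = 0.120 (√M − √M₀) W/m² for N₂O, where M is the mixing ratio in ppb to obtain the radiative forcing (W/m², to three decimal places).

N₂O: 0.120 × (√394 − √269) = 0.120 × (19.8494 − 16.4012) = 0.120 × 3.4482 = 0.4138 W/m².

ΔF = 0.414 W/m²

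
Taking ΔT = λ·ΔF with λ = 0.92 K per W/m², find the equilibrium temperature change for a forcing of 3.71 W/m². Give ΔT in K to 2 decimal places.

ΔT = λ ΔF = 0.92 × 3.71 = 3.4132 K.

ΔT = 3.41 K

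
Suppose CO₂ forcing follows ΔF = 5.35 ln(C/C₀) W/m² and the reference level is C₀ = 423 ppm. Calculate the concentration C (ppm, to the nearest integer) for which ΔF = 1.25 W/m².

C ≈ 534 ppm

Set 5.35 ln(C/423) = 1.25, so ln(C/423) = 1.25/5.35 = 0.23364.
Then C/423 = e^0.23364 = 1.26319, giving C = 423 × 1.26319 = 534.33 ppm.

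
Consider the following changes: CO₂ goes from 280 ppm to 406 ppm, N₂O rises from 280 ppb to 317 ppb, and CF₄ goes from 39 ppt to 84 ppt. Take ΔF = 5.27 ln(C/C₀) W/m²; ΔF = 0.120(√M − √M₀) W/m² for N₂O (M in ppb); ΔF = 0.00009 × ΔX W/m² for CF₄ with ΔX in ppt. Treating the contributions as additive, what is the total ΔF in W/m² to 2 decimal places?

ΔF = 2.09 W/m²

CO₂: 5.27 × ln(406/280) = 5.27 × ln(1.45000) = 5.27 × 0.37156 = 1.9581 W/m².
N₂O: 0.120 × (√317 − √280) = 0.120 × (17.8045 − 16.7332) = 0.120 × 1.0713 = 0.1286 W/m².
CF₄: ΔF = 0.00009 × (84 − 39) = 0.00009 × 45 = 0.0041 W/m².
Total ΔF = 1.9581 + 0.1286 + 0.0041 = 2.0908 W/m².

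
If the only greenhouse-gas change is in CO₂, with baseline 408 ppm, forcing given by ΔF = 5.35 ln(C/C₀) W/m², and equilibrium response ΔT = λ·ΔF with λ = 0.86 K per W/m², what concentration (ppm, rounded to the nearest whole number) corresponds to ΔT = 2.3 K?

Required forcing: ΔF = ΔT/λ = 2.3/0.86 = 2.6744 W/m².
Then ln(C/408) = ΔF/5.35 = 2.6744/5.35 = 0.49989.
So C = 408 × e^0.49989 = 408 × 1.64854 = 672.60 ppm.

C ≈ 673 ppm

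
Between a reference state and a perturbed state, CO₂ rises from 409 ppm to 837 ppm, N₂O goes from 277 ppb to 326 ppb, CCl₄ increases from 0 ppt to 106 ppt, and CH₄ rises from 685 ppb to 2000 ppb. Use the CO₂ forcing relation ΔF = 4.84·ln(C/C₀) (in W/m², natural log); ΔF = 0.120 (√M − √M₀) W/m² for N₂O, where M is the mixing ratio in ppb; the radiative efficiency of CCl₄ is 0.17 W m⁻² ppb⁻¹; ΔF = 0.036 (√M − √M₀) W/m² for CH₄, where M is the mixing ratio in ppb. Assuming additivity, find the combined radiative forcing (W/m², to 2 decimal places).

ΔF = 4.32 W/m²

CO₂: 4.84 × ln(837/409) = 4.84 × ln(2.04645) = 4.84 × 0.71611 = 3.4660 W/m².
N₂O: 0.120 × (√326 − √277) = 0.120 × (18.0555 − 16.6433) = 0.120 × 1.4122 = 0.1695 W/m².
CCl₄: Δ = 106 − 0 = 106 ppt = 0.106 ppb; ΔF = 0.17 × 0.106 = 0.0180 W/m².
CH₄: 0.036 × (√2000 − √685) = 0.036 × (44.7214 − 26.1725) = 0.036 × 18.5489 = 0.6678 W/m².
Total ΔF = 3.4660 + 0.1695 + 0.0180 + 0.6678 = 4.3213 W/m².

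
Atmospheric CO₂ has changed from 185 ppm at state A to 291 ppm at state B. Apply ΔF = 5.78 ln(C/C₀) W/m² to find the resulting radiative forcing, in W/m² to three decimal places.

ΔF = 2.618 W/m²

CO₂ absorption bands are partially saturated, so forcing scales with the logarithm of the concentration ratio.
CO₂: 5.78 × ln(291/185) = 5.78 × ln(1.57297) = 5.78 × 0.45297 = 2.6182 W/m².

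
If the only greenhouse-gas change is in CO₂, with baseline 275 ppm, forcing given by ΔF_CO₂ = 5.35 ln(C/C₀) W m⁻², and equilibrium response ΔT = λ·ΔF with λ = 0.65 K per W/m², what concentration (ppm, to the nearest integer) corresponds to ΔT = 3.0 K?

Required forcing: ΔF = ΔT/λ = 3.0/0.65 = 4.6154 W/m².
Then ln(C/275) = ΔF/5.35 = 4.6154/5.35 = 0.86269.
So C = 275 × e^0.86269 = 275 × 2.36953 = 651.62 ppm.

C ≈ 652 ppm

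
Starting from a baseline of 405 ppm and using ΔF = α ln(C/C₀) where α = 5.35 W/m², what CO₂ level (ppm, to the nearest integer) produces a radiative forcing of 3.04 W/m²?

Set 5.35 ln(C/405) = 3.04, so ln(C/405) = 3.04/5.35 = 0.56822.
Then C/405 = e^0.56822 = 1.76512, giving C = 405 × 1.76512 = 714.87 ppm.

C ≈ 715 ppm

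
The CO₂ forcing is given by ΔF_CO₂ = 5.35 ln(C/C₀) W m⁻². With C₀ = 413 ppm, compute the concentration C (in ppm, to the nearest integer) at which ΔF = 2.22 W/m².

Set 5.35 ln(C/413) = 2.22, so ln(C/413) = 2.22/5.35 = 0.41495.
Then C/413 = e^0.41495 = 1.51430, giving C = 413 × 1.51430 = 625.41 ppm.

C ≈ 625 ppm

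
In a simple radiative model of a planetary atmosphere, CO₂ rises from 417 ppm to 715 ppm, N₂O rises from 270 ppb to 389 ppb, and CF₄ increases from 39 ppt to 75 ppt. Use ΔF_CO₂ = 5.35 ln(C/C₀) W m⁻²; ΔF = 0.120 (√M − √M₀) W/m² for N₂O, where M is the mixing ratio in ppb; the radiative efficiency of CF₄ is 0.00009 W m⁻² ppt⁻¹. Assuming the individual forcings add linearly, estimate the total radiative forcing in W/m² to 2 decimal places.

ΔF = 3.28 W/m²

CO₂: 5.35 × ln(715/417) = 5.35 × ln(1.71463) = 5.35 × 0.53920 = 2.8847 W/m².
N₂O: 0.120 × (√389 − √270) = 0.120 × (19.7231 − 16.4317) = 0.120 × 3.2914 = 0.3950 W/m².
CF₄: ΔF = 0.00009 × (75 − 39) = 0.00009 × 36 = 0.0032 W/m².
Total ΔF = 2.8847 + 0.3950 + 0.0032 = 3.2829 W/m².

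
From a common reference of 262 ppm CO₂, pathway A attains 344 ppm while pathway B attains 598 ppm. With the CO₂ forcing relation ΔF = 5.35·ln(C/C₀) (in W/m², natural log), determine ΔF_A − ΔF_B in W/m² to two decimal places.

ΔF_A = 5.35 ln(344/262) = 5.35 × 0.27230 = 1.4568 W/m².
ΔF_B = 5.35 ln(598/262) = 5.35 × 0.82525 = 4.4151 W/m².
Difference: 1.4568 − 4.4151 = -2.9583 W/m².
(Equivalently, ΔF_A − ΔF_B = 5.35 ln(344/598) = 5.35 × -0.55295 = -2.9583 W/m².)

ΔF_A − ΔF_B = -2.96 W/m²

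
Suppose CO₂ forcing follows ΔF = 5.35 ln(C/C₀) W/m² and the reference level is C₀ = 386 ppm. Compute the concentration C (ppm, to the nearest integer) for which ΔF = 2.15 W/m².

C ≈ 577 ppm

Set 5.35 ln(C/386) = 2.15, so ln(C/386) = 2.15/5.35 = 0.40187.
Then C/386 = e^0.40187 = 1.49462, giving C = 386 × 1.49462 = 576.92 ppm.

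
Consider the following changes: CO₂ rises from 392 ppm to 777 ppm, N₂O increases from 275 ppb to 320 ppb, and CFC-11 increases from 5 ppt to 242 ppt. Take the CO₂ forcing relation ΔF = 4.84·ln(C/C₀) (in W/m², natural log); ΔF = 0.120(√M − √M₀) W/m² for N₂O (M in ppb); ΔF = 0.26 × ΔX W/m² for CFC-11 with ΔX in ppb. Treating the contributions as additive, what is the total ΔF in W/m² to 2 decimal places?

ΔF = 3.53 W/m²

CO₂: 4.84 × ln(777/392) = 4.84 × ln(1.98214) = 4.84 × 0.68418 = 3.3114 W/m².
N₂O: 0.120 × (√320 − √275) = 0.120 × (17.8885 − 16.5831) = 0.120 × 1.3054 = 0.1566 W/m².
CFC-11: Δ = 242 − 5 = 237 ppt = 0.237 ppb; ΔF = 0.26 × 0.237 = 0.0616 W/m².
Total ΔF = 3.3114 + 0.1566 + 0.0616 = 3.5296 W/m².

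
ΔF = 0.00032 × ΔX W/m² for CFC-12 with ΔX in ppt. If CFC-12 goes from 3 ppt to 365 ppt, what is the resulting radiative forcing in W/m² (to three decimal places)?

ΔF = 0.116 W/m²

CFC-12: ΔF = 0.00032 × (365 − 3) = 0.00032 × 362 = 0.1158 W/m².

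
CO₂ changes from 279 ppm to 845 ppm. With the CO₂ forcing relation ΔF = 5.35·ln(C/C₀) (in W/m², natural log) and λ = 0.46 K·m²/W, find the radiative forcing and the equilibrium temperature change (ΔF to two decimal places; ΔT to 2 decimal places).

CO₂: 5.35 × ln(845/279) = 5.35 × ln(3.02867) = 5.35 × 1.10812 = 5.9284 W/m².
ΔT = λ ΔF = 0.46 × 5.93 = 2.7278 K.

ΔF = 5.93 W/m²; ΔT = 2.73 K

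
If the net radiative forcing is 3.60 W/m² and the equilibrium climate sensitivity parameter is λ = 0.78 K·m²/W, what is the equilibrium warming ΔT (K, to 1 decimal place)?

ΔT = 2.8 K

ΔT = λ ΔF = 0.78 × 3.60 = 2.8080 K.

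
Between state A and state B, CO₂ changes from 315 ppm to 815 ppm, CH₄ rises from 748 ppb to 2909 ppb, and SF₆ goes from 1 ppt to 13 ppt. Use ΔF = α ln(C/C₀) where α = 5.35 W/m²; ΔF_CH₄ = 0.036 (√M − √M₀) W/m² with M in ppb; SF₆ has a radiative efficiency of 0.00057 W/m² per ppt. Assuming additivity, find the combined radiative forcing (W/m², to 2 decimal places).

ΔF = 6.05 W/m²

CO₂: 5.35 × ln(815/315) = 5.35 × ln(2.58730) = 5.35 × 0.95061 = 5.0858 W/m².
CH₄: 0.036 × (√2909 − √748) = 0.036 × (53.9351 − 27.3496) = 0.036 × 26.5855 = 0.9571 W/m².
SF₆: ΔF = 0.00057 × (13 − 1) = 0.00057 × 12 = 0.0068 W/m².
Total ΔF = 5.0858 + 0.9571 + 0.0068 = 6.0497 W/m².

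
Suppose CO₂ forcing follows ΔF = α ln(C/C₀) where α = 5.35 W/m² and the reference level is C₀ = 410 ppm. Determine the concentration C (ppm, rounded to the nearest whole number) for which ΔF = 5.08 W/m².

C ≈ 1060 ppm

Set 5.35 ln(C/410) = 5.08, so ln(C/410) = 5.08/5.35 = 0.94953.
Then C/410 = e^0.94953 = 2.58449, giving C = 410 × 2.58449 = 1059.64 ppm.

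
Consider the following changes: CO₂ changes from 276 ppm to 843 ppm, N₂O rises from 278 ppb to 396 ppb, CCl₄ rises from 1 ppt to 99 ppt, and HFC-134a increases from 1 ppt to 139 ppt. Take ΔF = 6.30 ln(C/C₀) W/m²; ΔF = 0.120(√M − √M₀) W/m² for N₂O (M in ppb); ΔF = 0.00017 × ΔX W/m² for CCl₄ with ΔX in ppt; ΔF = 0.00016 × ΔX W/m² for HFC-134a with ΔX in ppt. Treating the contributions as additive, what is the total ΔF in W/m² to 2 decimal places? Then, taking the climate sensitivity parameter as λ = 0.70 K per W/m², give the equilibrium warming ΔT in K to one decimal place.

CO₂: 6.30 × ln(843/276) = 6.30 × ln(3.05435) = 6.30 × 1.11657 = 7.0344 W/m².
N₂O: 0.120 × (√396 − √278) = 0.120 × (19.8997 − 16.6733) = 0.120 × 3.2264 = 0.3872 W/m².
CCl₄: ΔF = 0.00017 × (99 − 1) = 0.00017 × 98 = 0.0167 W/m².
HFC-134a: ΔF = 0.00016 × (139 − 1) = 0.00016 × 138 = 0.0221 W/m².
Total ΔF = 7.0344 + 0.3872 + 0.0167 + 0.0221 = 7.4604 W/m².
ΔT = λ ΔF = 0.70 × 7.46 = 5.2220 K.

ΔF = 7.46 W/m²; ΔT = 5.2 K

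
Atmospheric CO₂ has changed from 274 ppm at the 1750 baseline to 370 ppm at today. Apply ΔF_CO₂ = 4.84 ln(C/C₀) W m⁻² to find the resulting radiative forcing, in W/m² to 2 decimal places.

CO₂: 4.84 × ln(370/274) = 4.84 × ln(1.35036) = 4.84 × 0.30037 = 1.4538 W/m².

ΔF = 1.45 W/m²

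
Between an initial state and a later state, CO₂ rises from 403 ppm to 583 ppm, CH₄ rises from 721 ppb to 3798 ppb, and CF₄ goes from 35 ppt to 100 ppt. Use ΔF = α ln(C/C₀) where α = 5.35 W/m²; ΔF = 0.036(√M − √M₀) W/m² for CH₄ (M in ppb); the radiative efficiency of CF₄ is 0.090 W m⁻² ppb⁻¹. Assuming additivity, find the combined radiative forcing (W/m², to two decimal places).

CO₂: 5.35 × ln(583/403) = 5.35 × ln(1.44665) = 5.35 × 0.36925 = 1.9755 W/m².
CH₄: 0.036 × (√3798 − √721) = 0.036 × (61.6279 − 26.8514) = 0.036 × 34.7765 = 1.2520 W/m².
CF₄: Δ = 100 − 35 = 65 ppt = 0.065 ppb; ΔF = 0.090 × 0.065 = 0.0059 W/m².
Total ΔF = 1.9755 + 1.2520 + 0.0059 = 3.2334 W/m².

ΔF = 3.23 W/m²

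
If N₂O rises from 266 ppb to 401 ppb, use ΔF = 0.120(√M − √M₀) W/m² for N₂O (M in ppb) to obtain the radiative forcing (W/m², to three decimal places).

N₂O: 0.120 × (√401 − √266) = 0.120 × (20.0250 − 16.3095) = 0.120 × 3.7155 = 0.4459 W/m².

ΔF = 0.446 W/m²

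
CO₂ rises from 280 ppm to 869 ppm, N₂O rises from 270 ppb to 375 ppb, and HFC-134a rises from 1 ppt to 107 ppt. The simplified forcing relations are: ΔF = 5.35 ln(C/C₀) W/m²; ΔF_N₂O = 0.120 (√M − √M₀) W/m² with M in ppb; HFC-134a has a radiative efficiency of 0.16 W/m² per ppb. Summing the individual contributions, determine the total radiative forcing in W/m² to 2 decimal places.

ΔF = 6.43 W/m²

CO₂: 5.35 × ln(869/280) = 5.35 × ln(3.10357) = 5.35 × 1.13255 = 6.0591 W/m².
N₂O: 0.120 × (√375 − √270) = 0.120 × (19.3649 − 16.4317) = 0.120 × 2.9332 = 0.3520 W/m².
HFC-134a: Δ = 107 − 1 = 106 ppt = 0.106 ppb; ΔF = 0.16 × 0.106 = 0.0170 W/m².
Total ΔF = 6.0591 + 0.3520 + 0.0170 = 6.4281 W/m².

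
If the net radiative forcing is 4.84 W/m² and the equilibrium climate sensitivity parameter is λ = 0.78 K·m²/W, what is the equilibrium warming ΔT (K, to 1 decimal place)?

ΔT = λ ΔF = 0.78 × 4.84 = 3.7752 K.

ΔT = 3.8 K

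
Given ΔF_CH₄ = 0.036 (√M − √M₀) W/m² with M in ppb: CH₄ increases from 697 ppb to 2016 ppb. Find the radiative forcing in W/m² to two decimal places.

CH₄: 0.036 × (√2016 − √697) = 0.036 × (44.8999 − 26.4008) = 0.036 × 18.4991 = 0.6660 W/m².

ΔF = 0.67 W/m²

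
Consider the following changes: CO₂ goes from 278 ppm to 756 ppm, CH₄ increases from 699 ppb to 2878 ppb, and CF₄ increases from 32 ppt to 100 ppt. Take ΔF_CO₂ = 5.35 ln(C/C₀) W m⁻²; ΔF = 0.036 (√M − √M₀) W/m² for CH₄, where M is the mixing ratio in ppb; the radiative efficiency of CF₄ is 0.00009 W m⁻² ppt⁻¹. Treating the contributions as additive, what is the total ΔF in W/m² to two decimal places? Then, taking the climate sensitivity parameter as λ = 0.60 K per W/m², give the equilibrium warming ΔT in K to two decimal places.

ΔF = 6.34 W/m²; ΔT = 3.80 K

CO₂: 5.35 × ln(756/278) = 5.35 × ln(2.71942) = 5.35 × 1.00042 = 5.3522 W/m².
CH₄: 0.036 × (√2878 − √699) = 0.036 × (53.6470 − 26.4386) = 0.036 × 27.2084 = 0.9795 W/m².
CF₄: ΔF = 0.00009 × (100 − 32) = 0.00009 × 68 = 0.0061 W/m².
Total ΔF = 5.3522 + 0.9795 + 0.0061 = 6.3378 W/m².
ΔT = λ ΔF = 0.60 × 6.34 = 3.8040 K.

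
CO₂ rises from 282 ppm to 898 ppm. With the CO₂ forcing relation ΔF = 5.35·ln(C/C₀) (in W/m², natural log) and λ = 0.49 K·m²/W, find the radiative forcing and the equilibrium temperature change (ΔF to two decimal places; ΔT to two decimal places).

ΔF = 6.20 W/m²; ΔT = 3.04 K

CO₂: 5.35 × ln(898/282) = 5.35 × ln(3.18440) = 5.35 × 1.15826 = 6.1967 W/m².
ΔT = λ ΔF = 0.49 × 6.20 = 3.0380 K.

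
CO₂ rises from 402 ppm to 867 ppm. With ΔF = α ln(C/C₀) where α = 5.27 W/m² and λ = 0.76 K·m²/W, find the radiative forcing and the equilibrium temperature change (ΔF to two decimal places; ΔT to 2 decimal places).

ΔF = 4.05 W/m²; ΔT = 3.08 K

CO₂: 5.27 × ln(867/402) = 5.27 × ln(2.15672) = 5.27 × 0.76859 = 4.0505 W/m².
ΔT = λ ΔF = 0.76 × 4.05 = 3.0780 K.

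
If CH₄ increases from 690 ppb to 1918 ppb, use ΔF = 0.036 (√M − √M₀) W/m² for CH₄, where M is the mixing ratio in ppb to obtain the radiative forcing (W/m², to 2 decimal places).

CH₄: 0.036 × (√1918 − √690) = 0.036 × (43.7950 − 26.2679) = 0.036 × 17.5271 = 0.6310 W/m².

ΔF = 0.63 W/m²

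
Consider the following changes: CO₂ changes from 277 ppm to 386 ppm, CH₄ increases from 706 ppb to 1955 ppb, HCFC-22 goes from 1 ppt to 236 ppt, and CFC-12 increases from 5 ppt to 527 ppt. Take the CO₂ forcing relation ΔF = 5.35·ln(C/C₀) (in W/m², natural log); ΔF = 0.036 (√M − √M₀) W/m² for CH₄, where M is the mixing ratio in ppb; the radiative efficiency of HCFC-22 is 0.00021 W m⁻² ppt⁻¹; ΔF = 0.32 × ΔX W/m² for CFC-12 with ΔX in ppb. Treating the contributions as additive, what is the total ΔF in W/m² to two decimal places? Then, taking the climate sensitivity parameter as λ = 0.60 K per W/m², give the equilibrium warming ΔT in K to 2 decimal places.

CO₂: 5.35 × ln(386/277) = 5.35 × ln(1.39350) = 5.35 × 0.33182 = 1.7752 W/m².
CH₄: 0.036 × (√1955 − √706) = 0.036 × (44.2154 − 26.5707) = 0.036 × 17.6447 = 0.6352 W/m².
HCFC-22: ΔF = 0.00021 × (236 − 1) = 0.00021 × 235 = 0.0494 W/m².
CFC-12: Δ = 527 − 5 = 522 ppt = 0.522 ppb; ΔF = 0.32 × 0.522 = 0.1670 W/m².
Total ΔF = 1.7752 + 0.6352 + 0.0494 + 0.1670 = 2.6268 W/m².
ΔT = λ ΔF = 0.60 × 2.63 = 1.5780 K.

ΔF = 2.63 W/m²; ΔT = 1.58 K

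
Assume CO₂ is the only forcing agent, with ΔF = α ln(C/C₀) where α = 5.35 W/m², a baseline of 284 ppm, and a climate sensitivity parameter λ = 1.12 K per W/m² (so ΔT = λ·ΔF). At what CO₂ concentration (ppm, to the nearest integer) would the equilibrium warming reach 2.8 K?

Required forcing: ΔF = ΔT/λ = 2.8/1.12 = 2.5000 W/m².
Then ln(C/284) = ΔF/5.35 = 2.5000/5.35 = 0.46729.
So C = 284 × e^0.46729 = 284 × 1.59566 = 453.17 ppm.

C ≈ 453 ppm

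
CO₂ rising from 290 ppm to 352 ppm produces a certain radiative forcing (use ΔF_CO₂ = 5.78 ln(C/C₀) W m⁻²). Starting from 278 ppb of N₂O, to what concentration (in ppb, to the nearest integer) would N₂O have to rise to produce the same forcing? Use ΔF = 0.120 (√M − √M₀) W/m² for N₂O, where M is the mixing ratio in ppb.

M ≈ 676 ppb

CO₂ forcing: 5.78 × ln(352/290) = 5.78 × 0.193750 = 1.11988 W/m².
Set 0.120(√M − √278) = 1.11988: √M = 1.11988/0.120 + √278 = 9.3323 + 16.6733 = 26.0056.
M = (26.0056)² = 676.29 ppb.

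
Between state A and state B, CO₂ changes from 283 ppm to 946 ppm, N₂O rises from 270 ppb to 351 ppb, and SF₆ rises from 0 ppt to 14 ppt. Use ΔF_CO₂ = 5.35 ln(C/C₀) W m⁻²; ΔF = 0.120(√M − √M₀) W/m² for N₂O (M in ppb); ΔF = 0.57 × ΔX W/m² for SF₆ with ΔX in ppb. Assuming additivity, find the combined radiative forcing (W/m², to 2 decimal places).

CO₂: 5.35 × ln(946/283) = 5.35 × ln(3.34276) = 5.35 × 1.20680 = 6.4564 W/m².
N₂O: 0.120 × (√351 − √270) = 0.120 × (18.7350 − 16.4317) = 0.120 × 2.3033 = 0.2764 W/m².
SF₆: Δ = 14 − 0 = 14 ppt = 0.014 ppb; ΔF = 0.57 × 0.014 = 0.0080 W/m².
Total ΔF = 6.4564 + 0.2764 + 0.0080 = 6.7408 W/m².

ΔF = 6.74 W/m²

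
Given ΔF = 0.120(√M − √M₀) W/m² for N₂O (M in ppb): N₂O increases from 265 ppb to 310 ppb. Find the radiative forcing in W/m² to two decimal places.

N₂O: 0.120 × (√310 − √265) = 0.120 × (17.6068 − 16.2788) = 0.120 × 1.3280 = 0.1594 W/m².

ΔF = 0.16 W/m²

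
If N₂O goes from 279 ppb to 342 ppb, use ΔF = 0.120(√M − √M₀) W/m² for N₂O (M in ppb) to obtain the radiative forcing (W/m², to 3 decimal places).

N₂O: 0.120 × (√342 − √279) = 0.120 × (18.4932 − 16.7033) = 0.120 × 1.7899 = 0.2148 W/m².

ΔF = 0.215 W/m²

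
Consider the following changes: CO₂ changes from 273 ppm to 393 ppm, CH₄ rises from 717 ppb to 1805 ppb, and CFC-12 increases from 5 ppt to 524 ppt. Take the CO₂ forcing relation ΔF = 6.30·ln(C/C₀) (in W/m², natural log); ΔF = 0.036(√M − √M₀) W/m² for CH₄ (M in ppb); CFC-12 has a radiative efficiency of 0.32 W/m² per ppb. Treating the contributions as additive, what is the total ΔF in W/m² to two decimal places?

ΔF = 3.03 W/m²

CO₂: 6.30 × ln(393/273) = 6.30 × ln(1.43956) = 6.30 × 0.36434 = 2.2953 W/m².
CH₄: 0.036 × (√1805 − √717) = 0.036 × (42.4853 − 26.7769) = 0.036 × 15.7084 = 0.5655 W/m².
CFC-12: Δ = 524 − 5 = 519 ppt = 0.519 ppb; ΔF = 0.32 × 0.519 = 0.1661 W/m².
Total ΔF = 2.2953 + 0.5655 + 0.1661 = 3.0269 W/m².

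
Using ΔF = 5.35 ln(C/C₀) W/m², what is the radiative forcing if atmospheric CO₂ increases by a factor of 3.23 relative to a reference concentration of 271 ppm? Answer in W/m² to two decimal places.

ΔF = 6.27 W/m²

Because the forcing depends only on the ratio C/C₀, the initial concentration does not enter.
ΔF = 5.35 × ln(3.23) = 5.35 × 1.17248 = 6.2728 W/m².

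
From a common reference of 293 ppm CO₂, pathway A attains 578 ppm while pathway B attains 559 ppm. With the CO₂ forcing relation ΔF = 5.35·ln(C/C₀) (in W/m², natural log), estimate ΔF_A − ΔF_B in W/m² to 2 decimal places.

ΔF_A = 5.35 ln(578/293) = 5.35 × 0.67940 = 3.6348 W/m².
ΔF_B = 5.35 ln(559/293) = 5.35 × 0.64598 = 3.4560 W/m².
Difference: 3.6348 − 3.4560 = 0.1788 W/m².

ΔF_A − ΔF_B = 0.18 W/m²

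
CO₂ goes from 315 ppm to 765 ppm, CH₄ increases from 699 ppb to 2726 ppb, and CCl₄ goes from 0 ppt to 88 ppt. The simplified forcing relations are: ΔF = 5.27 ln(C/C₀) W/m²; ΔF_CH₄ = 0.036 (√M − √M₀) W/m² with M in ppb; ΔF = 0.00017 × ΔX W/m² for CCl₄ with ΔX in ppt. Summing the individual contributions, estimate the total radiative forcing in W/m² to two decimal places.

CO₂: 5.27 × ln(765/315) = 5.27 × ln(2.42857) = 5.27 × 0.88730 = 4.6761 W/m².
CH₄: 0.036 × (√2726 − √699) = 0.036 × (52.2111 − 26.4386) = 0.036 × 25.7725 = 0.9278 W/m².
CCl₄: ΔF = 0.00017 × (88 − 0) = 0.00017 × 88 = 0.0150 W/m².
Total ΔF = 4.6761 + 0.9278 + 0.0150 = 5.6189 W/m².

ΔF = 5.62 W/m²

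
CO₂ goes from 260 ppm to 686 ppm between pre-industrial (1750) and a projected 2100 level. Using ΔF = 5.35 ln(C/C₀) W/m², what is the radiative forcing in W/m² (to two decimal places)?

CO₂ absorption bands are partially saturated, so forcing scales with the logarithm of the concentration ratio.
CO₂: 5.35 × ln(686/260) = 5.35 × ln(2.63846) = 5.35 × 0.97020 = 5.1906 W/m².

ΔF = 5.19 W/m²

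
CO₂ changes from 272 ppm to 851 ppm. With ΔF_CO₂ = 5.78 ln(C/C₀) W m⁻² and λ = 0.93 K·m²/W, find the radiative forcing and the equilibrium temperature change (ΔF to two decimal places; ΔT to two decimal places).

ΔF = 6.59 W/m²; ΔT = 6.13 K

CO₂: 5.78 × ln(851/272) = 5.78 × ln(3.12868) = 5.78 × 1.14061 = 6.5927 W/m².
ΔT = λ ΔF = 0.93 × 6.59 = 6.1287 K.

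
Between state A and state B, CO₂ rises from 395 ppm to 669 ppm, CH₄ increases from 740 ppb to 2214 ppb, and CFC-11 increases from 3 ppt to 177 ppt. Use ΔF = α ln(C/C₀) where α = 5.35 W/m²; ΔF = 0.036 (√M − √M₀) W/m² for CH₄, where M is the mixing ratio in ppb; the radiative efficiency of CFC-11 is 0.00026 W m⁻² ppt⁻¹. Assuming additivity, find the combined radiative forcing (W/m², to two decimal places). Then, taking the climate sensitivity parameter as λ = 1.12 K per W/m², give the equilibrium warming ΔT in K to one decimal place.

CO₂: 5.35 × ln(669/395) = 5.35 × ln(1.69367) = 5.35 × 0.52690 = 2.8189 W/m².
CH₄: 0.036 × (√2214 − √740) = 0.036 × (47.0532 − 27.2029) = 0.036 × 19.8503 = 0.7146 W/m².
CFC-11: ΔF = 0.00026 × (177 − 3) = 0.00026 × 174 = 0.0452 W/m².
Total ΔF = 2.8189 + 0.7146 + 0.0452 = 3.5787 W/m².
ΔT = λ ΔF = 1.12 × 3.58 = 4.0096 K.

ΔF = 3.58 W/m²; ΔT = 4.0 K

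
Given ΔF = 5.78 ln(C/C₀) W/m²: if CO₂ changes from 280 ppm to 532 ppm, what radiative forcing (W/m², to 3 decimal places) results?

ΔF = 3.710 W/m²

CO₂: 5.78 × ln(532/280) = 5.78 × ln(1.90000) = 5.78 × 0.64185 = 3.7099 W/m².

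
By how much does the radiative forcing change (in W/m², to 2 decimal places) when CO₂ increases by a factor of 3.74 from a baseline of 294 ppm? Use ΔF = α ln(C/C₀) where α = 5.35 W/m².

ΔF = 5.35 × ln(3.74) = 5.35 × 1.31909 = 7.0571 W/m².

ΔF = 7.06 W/m²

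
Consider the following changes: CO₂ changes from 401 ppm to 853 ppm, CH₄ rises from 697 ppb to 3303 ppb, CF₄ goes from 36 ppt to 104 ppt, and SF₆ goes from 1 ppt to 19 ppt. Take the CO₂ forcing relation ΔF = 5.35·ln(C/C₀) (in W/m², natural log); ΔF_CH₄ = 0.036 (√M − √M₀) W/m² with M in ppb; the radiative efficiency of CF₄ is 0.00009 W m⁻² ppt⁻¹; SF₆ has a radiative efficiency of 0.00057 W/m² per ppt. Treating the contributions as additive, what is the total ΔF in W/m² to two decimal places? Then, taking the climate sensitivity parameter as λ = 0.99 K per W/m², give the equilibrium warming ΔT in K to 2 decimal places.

ΔF = 5.17 W/m²; ΔT = 5.12 K

CO₂: 5.35 × ln(853/401) = 5.35 × ln(2.12718) = 5.35 × 0.75480 = 4.0382 W/m².
CH₄: 0.036 × (√3303 − √697) = 0.036 × (57.4717 − 26.4008) = 0.036 × 31.0709 = 1.1186 W/m².
CF₄: ΔF = 0.00009 × (104 − 36) = 0.00009 × 68 = 0.0061 W/m².
SF₆: ΔF = 0.00057 × (19 − 1) = 0.00057 × 18 = 0.0103 W/m².
Total ΔF = 4.0382 + 1.1186 + 0.0061 + 0.0103 = 5.1732 W/m².
ΔT = λ ΔF = 0.99 × 5.17 = 5.1183 K.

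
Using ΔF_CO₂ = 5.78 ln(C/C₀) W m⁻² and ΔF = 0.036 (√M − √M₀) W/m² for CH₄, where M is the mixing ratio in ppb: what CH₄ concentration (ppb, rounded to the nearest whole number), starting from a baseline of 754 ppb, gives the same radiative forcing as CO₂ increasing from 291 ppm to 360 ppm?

CO₂ forcing: 5.78 × ln(360/291) = 5.78 × 0.212781 = 1.22987 W/m².
Set 0.036(√M − √754) = 1.22987: √M = 1.22987/0.036 + √754 = 34.1631 + 27.4591 = 61.6222.
M = (61.6222)² = 3797.30 ppb.

M ≈ 3797 ppb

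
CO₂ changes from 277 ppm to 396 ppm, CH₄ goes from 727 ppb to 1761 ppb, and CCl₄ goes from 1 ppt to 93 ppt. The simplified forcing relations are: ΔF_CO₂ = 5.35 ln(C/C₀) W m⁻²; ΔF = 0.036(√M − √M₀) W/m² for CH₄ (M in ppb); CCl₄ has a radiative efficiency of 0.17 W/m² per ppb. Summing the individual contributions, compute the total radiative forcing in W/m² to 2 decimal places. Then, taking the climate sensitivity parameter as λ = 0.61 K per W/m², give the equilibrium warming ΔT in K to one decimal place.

ΔF = 2.47 W/m²; ΔT = 1.5 K

CO₂: 5.35 × ln(396/277) = 5.35 × ln(1.42960) = 5.35 × 0.35739 = 1.9120 W/m².
CH₄: 0.036 × (√1761 − √727) = 0.036 × (41.9643 − 26.9629) = 0.036 × 15.0014 = 0.5401 W/m².
CCl₄: Δ = 93 − 1 = 92 ppt = 0.092 ppb; ΔF = 0.17 × 0.092 = 0.0156 W/m².
Total ΔF = 1.9120 + 0.5401 + 0.0156 = 2.4677 W/m².
ΔT = λ ΔF = 0.61 × 2.47 = 1.5067 K.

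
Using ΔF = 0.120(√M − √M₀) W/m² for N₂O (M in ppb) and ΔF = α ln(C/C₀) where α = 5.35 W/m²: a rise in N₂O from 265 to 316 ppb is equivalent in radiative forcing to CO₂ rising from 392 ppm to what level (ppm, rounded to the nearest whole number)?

C ≈ 405 ppm

N₂O forcing: 0.120 × (√316 − √265) = 0.120 × (17.7764 − 16.2788) = 0.120 × 1.4976 = 0.17971 W/m².
Set 5.35 ln(C/392) = 0.17971: ln(C/392) = 0.17971/5.35 = 0.03359, so C = 392 × e^0.03359 = 392 × 1.03416 = 405.39 ppm.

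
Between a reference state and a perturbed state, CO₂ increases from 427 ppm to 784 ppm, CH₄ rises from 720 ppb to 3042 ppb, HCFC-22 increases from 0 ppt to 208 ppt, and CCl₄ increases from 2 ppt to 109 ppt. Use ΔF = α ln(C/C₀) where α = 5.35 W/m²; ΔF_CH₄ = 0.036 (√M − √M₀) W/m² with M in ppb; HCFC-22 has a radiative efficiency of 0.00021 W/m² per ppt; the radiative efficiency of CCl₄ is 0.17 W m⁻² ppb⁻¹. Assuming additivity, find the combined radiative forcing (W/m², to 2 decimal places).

CO₂: 5.35 × ln(784/427) = 5.35 × ln(1.83607) = 5.35 × 0.60763 = 3.2508 W/m².
CH₄: 0.036 × (√3042 − √720) = 0.036 × (55.1543 − 26.8328) = 0.036 × 28.3215 = 1.0196 W/m².
HCFC-22: ΔF = 0.00021 × (208 − 0) = 0.00021 × 208 = 0.0437 W/m².
CCl₄: Δ = 109 − 2 = 107 ppt = 0.107 ppb; ΔF = 0.17 × 0.107 = 0.0182 W/m².
Total ΔF = 3.2508 + 1.0196 + 0.0437 + 0.0182 = 4.3323 W/m².

ΔF = 4.33 W/m²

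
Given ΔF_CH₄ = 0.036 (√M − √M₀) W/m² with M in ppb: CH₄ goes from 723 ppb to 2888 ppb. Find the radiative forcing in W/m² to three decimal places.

ΔF = 0.967 W/m²

CH₄: 0.036 × (√2888 − √723) = 0.036 × (53.7401 − 26.8887) = 0.036 × 26.8514 = 0.9667 W/m².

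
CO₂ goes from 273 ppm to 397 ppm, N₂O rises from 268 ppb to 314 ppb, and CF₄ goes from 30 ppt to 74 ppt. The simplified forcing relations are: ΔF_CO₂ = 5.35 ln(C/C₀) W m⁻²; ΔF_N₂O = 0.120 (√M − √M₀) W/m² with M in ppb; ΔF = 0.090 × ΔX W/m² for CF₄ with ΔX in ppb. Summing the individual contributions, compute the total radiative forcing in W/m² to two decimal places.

ΔF = 2.17 W/m²

CO₂: 5.35 × ln(397/273) = 5.35 × ln(1.45421) = 5.35 × 0.37446 = 2.0034 W/m².
N₂O: 0.120 × (√314 − √268) = 0.120 × (17.7200 − 16.3707) = 0.120 × 1.3493 = 0.1619 W/m².
CF₄: Δ = 74 − 30 = 44 ppt = 0.044 ppb; ΔF = 0.090 × 0.044 = 0.0040 W/m².
Total ΔF = 2.0034 + 0.1619 + 0.0040 = 2.1693 W/m².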